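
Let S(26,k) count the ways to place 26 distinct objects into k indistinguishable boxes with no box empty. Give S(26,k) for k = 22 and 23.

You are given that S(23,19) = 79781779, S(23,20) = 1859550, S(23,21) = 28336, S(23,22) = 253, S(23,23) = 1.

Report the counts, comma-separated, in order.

[24] T[24,20]:20*1859550+79781779=116972779 · T[24,21]:21*28336+1859550=2454606 · T[24,22]:22*253+28336=33902 · T[24,23]:23*1+253=276
[25] T[25,21]:21*2454606+116972779=168519505 · T[25,22]:22*33902+2454606=3200450 · T[25,23]:23*276+33902=40250
[26] T[26,22]:22*3200450+168519505=238929405 · T[26,23]:23*40250+3200450=4126200
Read S(26,22) = 238929405, S(26,23) = 4126200.

238929405, 4126200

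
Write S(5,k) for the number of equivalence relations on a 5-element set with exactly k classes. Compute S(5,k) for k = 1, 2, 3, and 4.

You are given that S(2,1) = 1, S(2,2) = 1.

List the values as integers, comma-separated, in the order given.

1, 15, 25, 10

row 3: T[3][1]=1·1+0=1  T[3][2]=2·1+1=3  T[3][3]=3·0+1=1
row 4: T[4][1]=1·1+0=1  T[4][2]=2·3+1=7  T[4][3]=3·1+3=6  T[4][4]=4·0+1=1
row 5: T[5][1]=1·1+0=1  T[5][2]=2·7+1=15  T[5][3]=3·6+7=25  T[5][4]=4·1+6=10
Read S(5,1) = 1, S(5,2) = 15, S(5,3) = 25, S(5,4) = 10.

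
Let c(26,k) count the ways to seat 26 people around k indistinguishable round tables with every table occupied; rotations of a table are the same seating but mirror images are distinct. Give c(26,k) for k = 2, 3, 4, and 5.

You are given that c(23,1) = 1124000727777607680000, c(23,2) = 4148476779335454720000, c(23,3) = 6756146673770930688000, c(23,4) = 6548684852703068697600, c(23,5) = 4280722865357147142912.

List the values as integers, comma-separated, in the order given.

59190128811701203599360000, 100480171548351161548800000, 102339530601744675672576000, 70874145319837672677196800

@24  (24,1):1124000727777607680000·23+0→25852016738884976640000, (24,2):4148476779335454720000·23+1124000727777607680000→96538966652493066240000, (24,3):6756146673770930688000·23+4148476779335454720000→159539850276066860544000, (24,4):6548684852703068697600·23+6756146673770930688000→157375898285941510732800, (24,5):4280722865357147142912·23+6548684852703068697600→105005310755917452984576
@25  (25,1):25852016738884976640000·24+0→620448401733239439360000, (25,2):96538966652493066240000·24+25852016738884976640000→2342787216398718566400000, (25,3):159539850276066860544000·24+96538966652493066240000→3925495373278097719296000, (25,4):157375898285941510732800·24+159539850276066860544000→3936561409138663118131200, (25,5):105005310755917452984576·24+157375898285941510732800→2677503356427960382362624
@26  (26,2):2342787216398718566400000·25+620448401733239439360000→59190128811701203599360000, (26,3):3925495373278097719296000·25+2342787216398718566400000→100480171548351161548800000, (26,4):3936561409138663118131200·25+3925495373278097719296000→102339530601744675672576000, (26,5):2677503356427960382362624·25+3936561409138663118131200→70874145319837672677196800
Read c(26,2) = 59190128811701203599360000, c(26,3) = 100480171548351161548800000, c(26,4) = 102339530601744675672576000, c(26,5) = 70874145319837672677196800.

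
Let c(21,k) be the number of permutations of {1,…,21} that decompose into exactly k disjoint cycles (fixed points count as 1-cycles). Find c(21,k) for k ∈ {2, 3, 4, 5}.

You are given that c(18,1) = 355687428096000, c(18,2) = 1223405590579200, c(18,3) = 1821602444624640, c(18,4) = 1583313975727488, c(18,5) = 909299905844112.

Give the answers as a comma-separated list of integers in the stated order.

8752948036761600000, 13803759753640704000, 12870931245150988800, 8037811822645051776

[19] T[19,1]:18*355687428096000+0=6402373705728000 · T[19,2]:18*1223405590579200+355687428096000=22376988058521600 · T[19,3]:18*1821602444624640+1223405590579200=34012249593822720 · T[19,4]:18*1583313975727488+1821602444624640=30321254007719424 · T[19,5]:18*909299905844112+1583313975727488=17950712280921504
[20] T[20,1]:19*6402373705728000+0=121645100408832000 · T[20,2]:19*22376988058521600+6402373705728000=431565146817638400 · T[20,3]:19*34012249593822720+22376988058521600=668609730341153280 · T[20,4]:19*30321254007719424+34012249593822720=610116075740491776 · T[20,5]:19*17950712280921504+30321254007719424=371384787345228000
[21] T[21,2]:20*431565146817638400+121645100408832000=8752948036761600000 · T[21,3]:20*668609730341153280+431565146817638400=13803759753640704000 · T[21,4]:20*610116075740491776+668609730341153280=12870931245150988800 · T[21,5]:20*371384787345228000+610116075740491776=8037811822645051776
Read c(21,2) = 8752948036761600000, c(21,3) = 13803759753640704000, c(21,4) = 12870931245150988800, c(21,5) = 8037811822645051776.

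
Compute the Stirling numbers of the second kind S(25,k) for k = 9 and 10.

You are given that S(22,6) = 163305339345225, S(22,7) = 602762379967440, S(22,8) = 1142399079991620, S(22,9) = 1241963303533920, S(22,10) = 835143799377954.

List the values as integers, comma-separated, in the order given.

1167921451092973005, 1203163392175387500

@23  (23,7):602762379967440·7+163305339345225→4382641999117305, (23,8):1142399079991620·8+602762379967440→9741955019900400, (23,9):1241963303533920·9+1142399079991620→12320068811796900, (23,10):835143799377954·10+1241963303533920→9593401297313460
@24  (24,8):9741955019900400·8+4382641999117305→82318282158320505, (24,9):12320068811796900·9+9741955019900400→120622574326072500, (24,10):9593401297313460·10+12320068811796900→108254081784931500
@25  (25,9):120622574326072500·9+82318282158320505→1167921451092973005, (25,10):108254081784931500·10+120622574326072500→1203163392175387500
Read S(25,9) = 1167921451092973005, S(25,10) = 1203163392175387500.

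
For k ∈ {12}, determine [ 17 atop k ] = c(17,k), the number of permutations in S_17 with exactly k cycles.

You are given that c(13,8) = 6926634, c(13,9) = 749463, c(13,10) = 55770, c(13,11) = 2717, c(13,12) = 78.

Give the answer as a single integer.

@14  (14,9):749463·13+6926634→16669653, (14,10):55770·13+749463→1474473, (14,11):2717·13+55770→91091, (14,12):78·13+2717→3731
@15  (15,10):1474473·14+16669653→37312275, (15,11):91091·14+1474473→2749747, (15,12):3731·14+91091→143325
@16  (16,11):2749747·15+37312275→78558480, (16,12):143325·15+2749747→4899622
@17  (17,12):4899622·16+78558480→156952432
Read c(17,12) = 156952432.

156952432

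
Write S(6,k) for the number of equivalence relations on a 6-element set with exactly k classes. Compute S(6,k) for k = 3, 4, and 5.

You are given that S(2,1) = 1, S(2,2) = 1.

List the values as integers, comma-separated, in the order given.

r3: T_3,1=1×1+0=1; T_3,2=2×1+1=3; T_3,3=3×0+1=1
r4: T_4,1=1×1+0=1; T_4,2=2×3+1=7; T_4,3=3×1+3=6; T_4,4=4×0+1=1
r5: T_5,2=2×7+1=15; T_5,3=3×6+7=25; T_5,4=4×1+6=10; T_5,5=5×0+1=1
r6: T_6,3=3×25+15=90; T_6,4=4×10+25=65; T_6,5=5×1+10=15
Read S(6,3) = 90, S(6,4) = 65, S(6,5) = 15.

90, 65, 15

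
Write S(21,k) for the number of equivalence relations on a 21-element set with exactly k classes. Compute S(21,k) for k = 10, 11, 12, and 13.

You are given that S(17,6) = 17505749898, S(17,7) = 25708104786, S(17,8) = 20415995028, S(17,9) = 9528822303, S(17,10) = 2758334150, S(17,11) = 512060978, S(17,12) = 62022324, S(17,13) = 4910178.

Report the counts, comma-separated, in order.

r18: T_18,7=7×25708104786+17505749898=197462483400; T_18,8=8×20415995028+25708104786=189036065010; T_18,9=9×9528822303+20415995028=106175395755; T_18,10=10×2758334150+9528822303=37112163803; T_18,11=11×512060978+2758334150=8391004908; T_18,12=12×62022324+512060978=1256328866; T_18,13=13×4910178+62022324=125854638
r19: T_19,8=8×189036065010+197462483400=1709751003480; T_19,9=9×106175395755+189036065010=1144614626805; T_19,10=10×37112163803+106175395755=477297033785; T_19,11=11×8391004908+37112163803=129413217791; T_19,12=12×1256328866+8391004908=23466951300; T_19,13=13×125854638+1256328866=2892439160
r20: T_20,9=9×1144614626805+1709751003480=12011282644725; T_20,10=10×477297033785+1144614626805=5917584964655; T_20,11=11×129413217791+477297033785=1900842429486; T_20,12=12×23466951300+129413217791=411016633391; T_20,13=13×2892439160+23466951300=61068660380
r21: T_21,10=10×5917584964655+12011282644725=71187132291275; T_21,11=11×1900842429486+5917584964655=26826851689001; T_21,12=12×411016633391+1900842429486=6833042030178; T_21,13=13×61068660380+411016633391=1204909218331
Read S(21,10) = 71187132291275, S(21,11) = 26826851689001, S(21,12) = 6833042030178, S(21,13) = 1204909218331.

71187132291275, 26826851689001, 6833042030178, 1204909218331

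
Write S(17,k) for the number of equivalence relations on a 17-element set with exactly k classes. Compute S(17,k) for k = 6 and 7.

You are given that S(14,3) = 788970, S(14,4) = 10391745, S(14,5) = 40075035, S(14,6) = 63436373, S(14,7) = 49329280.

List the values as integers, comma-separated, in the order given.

i=15: T(15,4)=788970+4·10391745=42355950 | T(15,5)=10391745+5·40075035=210766920 | T(15,6)=40075035+6·63436373=420693273 | T(15,7)=63436373+7·49329280=408741333
i=16: T(16,5)=42355950+5·210766920=1096190550 | T(16,6)=210766920+6·420693273=2734926558 | T(16,7)=420693273+7·408741333=3281882604
i=17: T(17,6)=1096190550+6·2734926558=17505749898 | T(17,7)=2734926558+7·3281882604=25708104786
Read S(17,6) = 17505749898, S(17,7) = 25708104786.

17505749898, 25708104786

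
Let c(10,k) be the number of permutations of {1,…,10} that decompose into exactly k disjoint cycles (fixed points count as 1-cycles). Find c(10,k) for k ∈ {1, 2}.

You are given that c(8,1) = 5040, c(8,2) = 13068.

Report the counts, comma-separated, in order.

r9: T_9,1=8×5040+0=40320; T_9,2=8×13068+5040=109584
r10: T_10,1=9×40320+0=362880; T_10,2=9×109584+40320=1026576
Read c(10,1) = 362880, c(10,2) = 1026576.

362880, 1026576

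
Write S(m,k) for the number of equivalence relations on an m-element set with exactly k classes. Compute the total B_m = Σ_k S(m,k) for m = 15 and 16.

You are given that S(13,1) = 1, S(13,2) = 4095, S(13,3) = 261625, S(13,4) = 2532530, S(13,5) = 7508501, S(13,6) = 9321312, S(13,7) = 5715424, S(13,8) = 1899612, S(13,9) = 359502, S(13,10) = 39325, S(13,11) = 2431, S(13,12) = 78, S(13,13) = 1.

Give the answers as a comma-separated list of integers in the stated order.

@14  (14,1):1·1+0→1, (14,2):4095·2+1→8191, (14,3):261625·3+4095→788970, (14,4):2532530·4+261625→10391745, (14,5):7508501·5+2532530→40075035, (14,6):9321312·6+7508501→63436373, (14,7):5715424·7+9321312→49329280, (14,8):1899612·8+5715424→20912320, (14,9):359502·9+1899612→5135130, (14,10):39325·10+359502→752752, (14,11):2431·11+39325→66066, (14,12):78·12+2431→3367, (14,13):1·13+78→91, (14,14):0·14+1→1
@15  (15,1):1·1+0→1, (15,2):8191·2+1→16383, (15,3):788970·3+8191→2375101, (15,4):10391745·4+788970→42355950, (15,5):40075035·5+10391745→210766920, (15,6):63436373·6+40075035→420693273, (15,7):49329280·7+63436373→408741333, (15,8):20912320·8+49329280→216627840, (15,9):5135130·9+20912320→67128490, (15,10):752752·10+5135130→12662650, (15,11):66066·11+752752→1479478, (15,12):3367·12+66066→106470, (15,13):91·13+3367→4550, (15,14):1·14+91→105, (15,15):0·15+1→1
@16  (16,1):1·1+0→1, (16,2):16383·2+1→32767, (16,3):2375101·3+16383→7141686, (16,4):42355950·4+2375101→171798901, (16,5):210766920·5+42355950→1096190550, (16,6):420693273·6+210766920→2734926558, (16,7):408741333·7+420693273→3281882604, (16,8):216627840·8+408741333→2141764053, (16,9):67128490·9+216627840→820784250, (16,10):12662650·10+67128490→193754990, (16,11):1479478·11+12662650→28936908, (16,12):106470·12+1479478→2757118, (16,13):4550·13+106470→165620, (16,14):105·14+4550→6020, (16,15):1·15+105→120, (16,16):0·16+1→1
B_15 = ΣS(15,k) = 1+16383+2375101+42355950+210766920+420693273+408741333+216627840+67128490+12662650+1479478+106470+4550+105+1 = 1382958545
B_16 = ΣS(16,k) = 1+32767+7141686+171798901+1096190550+2734926558+3281882604+2141764053+820784250+193754990+28936908+2757118+165620+6020+120+1 = 10480142147

1382958545, 10480142147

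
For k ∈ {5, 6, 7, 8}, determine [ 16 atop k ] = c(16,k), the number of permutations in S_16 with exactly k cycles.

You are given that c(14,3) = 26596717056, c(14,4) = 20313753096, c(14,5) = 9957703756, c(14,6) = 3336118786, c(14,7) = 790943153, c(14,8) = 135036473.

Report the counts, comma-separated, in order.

row 15: T[15][4]=14·20313753096+26596717056=310989260400  T[15][5]=14·9957703756+20313753096=159721605680  T[15][6]=14·3336118786+9957703756=56663366760  T[15][7]=14·790943153+3336118786=14409322928  T[15][8]=14·135036473+790943153=2681453775
row 16: T[16][5]=15·159721605680+310989260400=2706813345600  T[16][6]=15·56663366760+159721605680=1009672107080  T[16][7]=15·14409322928+56663366760=272803210680  T[16][8]=15·2681453775+14409322928=54631129553
Read c(16,5) = 2706813345600, c(16,6) = 1009672107080, c(16,7) = 272803210680, c(16,8) = 54631129553.

2706813345600, 1009672107080, 272803210680, 54631129553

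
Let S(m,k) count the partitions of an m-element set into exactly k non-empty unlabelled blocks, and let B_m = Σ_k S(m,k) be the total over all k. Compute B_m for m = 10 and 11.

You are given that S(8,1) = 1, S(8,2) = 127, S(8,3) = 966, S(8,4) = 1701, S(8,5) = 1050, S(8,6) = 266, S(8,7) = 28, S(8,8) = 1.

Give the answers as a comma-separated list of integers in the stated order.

115975, 678570

r9: T_9,1=1×1+0=1; T_9,2=2×127+1=255; T_9,3=3×966+127=3025; T_9,4=4×1701+966=7770; T_9,5=5×1050+1701=6951; T_9,6=6×266+1050=2646; T_9,7=7×28+266=462; T_9,8=8×1+28=36; T_9,9=9×0+1=1
r10: T_10,1=1×1+0=1; T_10,2=2×255+1=511; T_10,3=3×3025+255=9330; T_10,4=4×7770+3025=34105; T_10,5=5×6951+7770=42525; T_10,6=6×2646+6951=22827; T_10,7=7×462+2646=5880; T_10,8=8×36+462=750; T_10,9=9×1+36=45; T_10,10=10×0+1=1
r11: T_11,1=1×1+0=1; T_11,2=2×511+1=1023; T_11,3=3×9330+511=28501; T_11,4=4×34105+9330=145750; T_11,5=5×42525+34105=246730; T_11,6=6×22827+42525=179487; T_11,7=7×5880+22827=63987; T_11,8=8×750+5880=11880; T_11,9=9×45+750=1155; T_11,10=10×1+45=55; T_11,11=11×0+1=1
B_10 = ΣS(10,k) = 1+511+9330+34105+42525+22827+5880+750+45+1 = 115975
B_11 = ΣS(11,k) = 1+1023+28501+145750+246730+179487+63987+11880+1155+55+1 = 678570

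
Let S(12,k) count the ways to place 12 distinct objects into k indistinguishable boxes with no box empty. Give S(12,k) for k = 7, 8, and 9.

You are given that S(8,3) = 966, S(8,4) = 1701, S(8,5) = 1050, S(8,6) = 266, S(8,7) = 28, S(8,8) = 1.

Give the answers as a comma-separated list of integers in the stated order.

627396, 159027, 22275

@9  (9,4):1701·4+966→7770, (9,5):1050·5+1701→6951, (9,6):266·6+1050→2646, (9,7):28·7+266→462, (9,8):1·8+28→36, (9,9):0·9+1→1
@10  (10,5):6951·5+7770→42525, (10,6):2646·6+6951→22827, (10,7):462·7+2646→5880, (10,8):36·8+462→750, (10,9):1·9+36→45
@11  (11,6):22827·6+42525→179487, (11,7):5880·7+22827→63987, (11,8):750·8+5880→11880, (11,9):45·9+750→1155
@12  (12,7):63987·7+179487→627396, (12,8):11880·8+63987→159027, (12,9):1155·9+11880→22275
Read S(12,7) = 627396, S(12,8) = 159027, S(12,9) = 22275.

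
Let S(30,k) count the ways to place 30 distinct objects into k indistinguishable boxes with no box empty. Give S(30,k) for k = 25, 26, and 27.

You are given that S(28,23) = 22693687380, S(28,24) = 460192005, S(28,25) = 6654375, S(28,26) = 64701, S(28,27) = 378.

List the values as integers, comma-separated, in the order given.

49402080000, 843303006, 10359090

row 29: T[29][24]=24·460192005+22693687380=33738295500  T[29][25]=25·6654375+460192005=626551380  T[29][26]=26·64701+6654375=8336601  T[29][27]=27·378+64701=74907
row 30: T[30][25]=25·626551380+33738295500=49402080000  T[30][26]=26·8336601+626551380=843303006  T[30][27]=27·74907+8336601=10359090
Read S(30,25) = 49402080000, S(30,26) = 843303006, S(30,27) = 10359090.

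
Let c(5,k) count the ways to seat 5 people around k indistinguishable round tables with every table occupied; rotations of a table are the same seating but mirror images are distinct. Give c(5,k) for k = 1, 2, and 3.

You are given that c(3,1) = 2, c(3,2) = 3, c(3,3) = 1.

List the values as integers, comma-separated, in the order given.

24, 50, 35

i=4: T(4,1)=0+3·2=6 | T(4,2)=2+3·3=11 | T(4,3)=3+3·1=6
i=5: T(5,1)=0+4·6=24 | T(5,2)=6+4·11=50 | T(5,3)=11+4·6=35
Read c(5,1) = 24, c(5,2) = 50, c(5,3) = 35.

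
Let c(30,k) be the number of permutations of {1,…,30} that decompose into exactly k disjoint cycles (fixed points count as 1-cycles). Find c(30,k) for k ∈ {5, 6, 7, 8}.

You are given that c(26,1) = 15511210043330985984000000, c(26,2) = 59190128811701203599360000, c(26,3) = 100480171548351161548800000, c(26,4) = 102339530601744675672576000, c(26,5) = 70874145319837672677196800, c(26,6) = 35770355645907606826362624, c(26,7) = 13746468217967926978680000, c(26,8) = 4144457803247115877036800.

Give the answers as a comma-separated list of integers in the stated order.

49361465831621147825759587123200, 26751280755793398822580822142976, 11139316913434780466101123891200, 3674201658710345201899117607040

[27] T[27,2]:26*59190128811701203599360000+15511210043330985984000000=1554454559147562279567360000 · T[27,3]:26*100480171548351161548800000+59190128811701203599360000=2671674589068831403868160000 · T[27,4]:26*102339530601744675672576000+100480171548351161548800000=2761307967193712729035776000 · T[27,5]:26*70874145319837672677196800+102339530601744675672576000=1945067308917524165279692800 · T[27,6]:26*35770355645907606826362624+70874145319837672677196800=1000903392113435450162625024 · T[27,7]:26*13746468217967926978680000+35770355645907606826362624=393178529313073708272042624 · T[27,8]:26*4144457803247115877036800+13746468217967926978680000=121502371102392939781636800
[28] T[28,3]:27*2671674589068831403868160000+1554454559147562279567360000=73689668464006010184007680000 · T[28,4]:27*2761307967193712729035776000+2671674589068831403868160000=77226989703299075087834112000 · T[28,5]:27*1945067308917524165279692800+2761307967193712729035776000=55278125307966865191587481600 · T[28,6]:27*1000903392113435450162625024+1945067308917524165279692800=28969458895980281319670568448 · T[28,7]:27*393178529313073708272042624+1000903392113435450162625024=11616723683566425573507775872 · T[28,8]:27*121502371102392939781636800+393178529313073708272042624=3673742549077683082376236224
[29] T[29,4]:28*77226989703299075087834112000+73689668464006010184007680000=2236045380156380112643362816000 · T[29,5]:28*55278125307966865191587481600+77226989703299075087834112000=1625014498326371300452283596800 · T[29,6]:28*28969458895980281319670568448+55278125307966865191587481600=866422974395414742142363398144 · T[29,7]:28*11616723683566425573507775872+28969458895980281319670568448=354237722035840197377888292864 · T[29,8]:28*3673742549077683082376236224+11616723683566425573507775872=114481515057741551880042390144
[30] T[30,5]:29*1625014498326371300452283596800+2236045380156380112643362816000=49361465831621147825759587123200 · T[30,6]:29*866422974395414742142363398144+1625014498326371300452283596800=26751280755793398822580822142976 · T[30,7]:29*354237722035840197377888292864+866422974395414742142363398144=11139316913434780466101123891200 · T[30,8]:29*114481515057741551880042390144+354237722035840197377888292864=3674201658710345201899117607040
Read c(30,5) = 49361465831621147825759587123200, c(30,6) = 26751280755793398822580822142976, c(30,7) = 11139316913434780466101123891200, c(30,8) = 3674201658710345201899117607040.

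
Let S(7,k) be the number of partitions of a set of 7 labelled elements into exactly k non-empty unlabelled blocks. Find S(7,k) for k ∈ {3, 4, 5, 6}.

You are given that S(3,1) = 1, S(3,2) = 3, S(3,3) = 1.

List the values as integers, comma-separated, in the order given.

301, 350, 140, 21

[4] T[4,1]:1*1+0=1 · T[4,2]:2*3+1=7 · T[4,3]:3*1+3=6 · T[4,4]:4*0+1=1
[5] T[5,1]:1*1+0=1 · T[5,2]:2*7+1=15 · T[5,3]:3*6+7=25 · T[5,4]:4*1+6=10 · T[5,5]:5*0+1=1
[6] T[6,2]:2*15+1=31 · T[6,3]:3*25+15=90 · T[6,4]:4*10+25=65 · T[6,5]:5*1+10=15 · T[6,6]:6*0+1=1
[7] T[7,3]:3*90+31=301 · T[7,4]:4*65+90=350 · T[7,5]:5*15+65=140 · T[7,6]:6*1+15=21
Read S(7,3) = 301, S(7,4) = 350, S(7,5) = 140, S(7,6) = 21.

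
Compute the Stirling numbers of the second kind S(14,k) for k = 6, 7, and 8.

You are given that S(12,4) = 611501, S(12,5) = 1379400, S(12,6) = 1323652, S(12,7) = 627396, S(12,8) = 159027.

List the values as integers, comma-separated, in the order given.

63436373, 49329280, 20912320

r13: T_13,5=5×1379400+611501=7508501; T_13,6=6×1323652+1379400=9321312; T_13,7=7×627396+1323652=5715424; T_13,8=8×159027+627396=1899612
r14: T_14,6=6×9321312+7508501=63436373; T_14,7=7×5715424+9321312=49329280; T_14,8=8×1899612+5715424=20912320
Read S(14,6) = 63436373, S(14,7) = 49329280, S(14,8) = 20912320.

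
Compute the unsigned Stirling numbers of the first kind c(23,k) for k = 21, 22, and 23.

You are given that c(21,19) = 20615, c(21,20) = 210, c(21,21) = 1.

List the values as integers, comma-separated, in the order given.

30107, 253, 1

[22] T[22,20]:21*210+20615=25025 · T[22,21]:21*1+210=231 · T[22,22]:21*0+1=1
[23] T[23,21]:22*231+25025=30107 · T[23,22]:22*1+231=253 · T[23,23]:22*0+1=1
Read c(23,21) = 30107, c(23,22) = 253, c(23,23) = 1.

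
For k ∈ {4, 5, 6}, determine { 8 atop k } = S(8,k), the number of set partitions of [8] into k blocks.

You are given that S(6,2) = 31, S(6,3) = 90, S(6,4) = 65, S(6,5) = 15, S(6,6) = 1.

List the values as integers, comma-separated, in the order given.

1701, 1050, 266

row 7: T[7][3]=3·90+31=301  T[7][4]=4·65+90=350  T[7][5]=5·15+65=140  T[7][6]=6·1+15=21
row 8: T[8][4]=4·350+301=1701  T[8][5]=5·140+350=1050  T[8][6]=6·21+140=266
Read S(8,4) = 1701, S(8,5) = 1050, S(8,6) = 266.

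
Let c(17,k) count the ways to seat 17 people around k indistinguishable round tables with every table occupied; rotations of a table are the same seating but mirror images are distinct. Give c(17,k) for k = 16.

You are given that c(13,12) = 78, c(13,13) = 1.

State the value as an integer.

r14: T_14,13=13×1+78=91; T_14,14=13×0+1=1
r15: T_15,14=14×1+91=105; T_15,15=14×0+1=1
r16: T_16,15=15×1+105=120; T_16,16=15×0+1=1
r17: T_17,16=16×1+120=136
Read c(17,16) = 136.

136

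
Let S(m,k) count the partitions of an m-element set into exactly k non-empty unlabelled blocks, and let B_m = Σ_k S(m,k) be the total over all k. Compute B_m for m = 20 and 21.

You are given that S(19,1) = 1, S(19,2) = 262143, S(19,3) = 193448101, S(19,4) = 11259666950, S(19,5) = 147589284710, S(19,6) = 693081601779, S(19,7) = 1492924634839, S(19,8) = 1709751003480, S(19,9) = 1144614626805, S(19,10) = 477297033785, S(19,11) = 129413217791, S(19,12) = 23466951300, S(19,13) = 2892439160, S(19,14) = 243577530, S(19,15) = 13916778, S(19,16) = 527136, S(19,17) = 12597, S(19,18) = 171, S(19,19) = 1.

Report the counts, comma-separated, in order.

r20: T_20,1=1×1+0=1; T_20,2=2×262143+1=524287; T_20,3=3×193448101+262143=580606446; T_20,4=4×11259666950+193448101=45232115901; T_20,5=5×147589284710+11259666950=749206090500; T_20,6=6×693081601779+147589284710=4306078895384; T_20,7=7×1492924634839+693081601779=11143554045652; T_20,8=8×1709751003480+1492924634839=15170932662679; T_20,9=9×1144614626805+1709751003480=12011282644725; T_20,10=10×477297033785+1144614626805=5917584964655; T_20,11=11×129413217791+477297033785=1900842429486; T_20,12=12×23466951300+129413217791=411016633391; T_20,13=13×2892439160+23466951300=61068660380; T_20,14=14×243577530+2892439160=6302524580; T_20,15=15×13916778+243577530=452329200; T_20,16=16×527136+13916778=22350954; T_20,17=17×12597+527136=741285; T_20,18=18×171+12597=15675; T_20,19=19×1+171=190; T_20,20=20×0+1=1
r21: T_21,1=1×1+0=1; T_21,2=2×524287+1=1048575; T_21,3=3×580606446+524287=1742343625; T_21,4=4×45232115901+580606446=181509070050; T_21,5=5×749206090500+45232115901=3791262568401; T_21,6=6×4306078895384+749206090500=26585679462804; T_21,7=7×11143554045652+4306078895384=82310957214948; T_21,8=8×15170932662679+11143554045652=132511015347084; T_21,9=9×12011282644725+15170932662679=123272476465204; T_21,10=10×5917584964655+12011282644725=71187132291275; T_21,11=11×1900842429486+5917584964655=26826851689001; T_21,12=12×411016633391+1900842429486=6833042030178; T_21,13=13×61068660380+411016633391=1204909218331; T_21,14=14×6302524580+61068660380=149304004500; T_21,15=15×452329200+6302524580=13087462580; T_21,16=16×22350954+452329200=809944464; T_21,17=17×741285+22350954=34952799; T_21,18=18×15675+741285=1023435; T_21,19=19×190+15675=19285; T_21,20=20×1+190=210; T_21,21=21×0+1=1
B_20 = ΣS(20,k) = 1+524287+580606446+45232115901+749206090500+4306078895384+11143554045652+15170932662679+12011282644725+5917584964655+1900842429486+411016633391+61068660380+6302524580+452329200+22350954+741285+15675+190+1 = 51724158235372
B_21 = ΣS(21,k) = 1+1048575+1742343625+181509070050+3791262568401+26585679462804+82310957214948+132511015347084+123272476465204+71187132291275+26826851689001+6833042030178+1204909218331+149304004500+13087462580+809944464+34952799+1023435+19285+210+1 = 474869816156751

51724158235372, 474869816156751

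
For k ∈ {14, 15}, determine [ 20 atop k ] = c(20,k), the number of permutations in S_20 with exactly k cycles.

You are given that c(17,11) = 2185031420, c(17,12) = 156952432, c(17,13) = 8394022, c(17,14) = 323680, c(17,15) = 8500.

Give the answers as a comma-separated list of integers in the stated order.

@18  (18,12):156952432·17+2185031420→4853222764, (18,13):8394022·17+156952432→299650806, (18,14):323680·17+8394022→13896582, (18,15):8500·17+323680→468180
@19  (19,13):299650806·18+4853222764→10246937272, (19,14):13896582·18+299650806→549789282, (19,15):468180·18+13896582→22323822
@20  (20,14):549789282·19+10246937272→20692933630, (20,15):22323822·19+549789282→973941900
Read c(20,14) = 20692933630, c(20,15) = 973941900.

20692933630, 973941900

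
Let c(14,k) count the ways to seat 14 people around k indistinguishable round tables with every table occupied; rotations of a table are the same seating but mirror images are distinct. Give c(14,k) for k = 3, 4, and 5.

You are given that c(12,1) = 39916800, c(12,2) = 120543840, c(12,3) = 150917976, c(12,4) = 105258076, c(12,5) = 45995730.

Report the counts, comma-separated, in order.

row 13: T[13][2]=12·120543840+39916800=1486442880  T[13][3]=12·150917976+120543840=1931559552  T[13][4]=12·105258076+150917976=1414014888  T[13][5]=12·45995730+105258076=657206836
row 14: T[14][3]=13·1931559552+1486442880=26596717056  T[14][4]=13·1414014888+1931559552=20313753096  T[14][5]=13·657206836+1414014888=9957703756
Read c(14,3) = 26596717056, c(14,4) = 20313753096, c(14,5) = 9957703756.

26596717056, 20313753096, 9957703756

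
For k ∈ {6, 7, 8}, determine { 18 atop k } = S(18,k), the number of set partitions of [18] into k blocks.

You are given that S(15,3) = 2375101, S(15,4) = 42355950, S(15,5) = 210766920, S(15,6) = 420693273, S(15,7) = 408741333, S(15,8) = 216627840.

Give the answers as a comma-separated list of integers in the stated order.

row 16: T[16][4]=4·42355950+2375101=171798901  T[16][5]=5·210766920+42355950=1096190550  T[16][6]=6·420693273+210766920=2734926558  T[16][7]=7·408741333+420693273=3281882604  T[16][8]=8·216627840+408741333=2141764053
row 17: T[17][5]=5·1096190550+171798901=5652751651  T[17][6]=6·2734926558+1096190550=17505749898  T[17][7]=7·3281882604+2734926558=25708104786  T[17][8]=8·2141764053+3281882604=20415995028
row 18: T[18][6]=6·17505749898+5652751651=110687251039  T[18][7]=7·25708104786+17505749898=197462483400  T[18][8]=8·20415995028+25708104786=189036065010
Read S(18,6) = 110687251039, S(18,7) = 197462483400, S(18,8) = 189036065010.

110687251039, 197462483400, 189036065010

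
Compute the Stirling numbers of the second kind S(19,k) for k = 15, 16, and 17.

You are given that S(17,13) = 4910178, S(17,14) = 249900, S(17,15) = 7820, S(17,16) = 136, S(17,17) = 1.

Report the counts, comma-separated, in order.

13916778, 527136, 12597

i=18: T(18,14)=4910178+14·249900=8408778 | T(18,15)=249900+15·7820=367200 | T(18,16)=7820+16·136=9996 | T(18,17)=136+17·1=153
i=19: T(19,15)=8408778+15·367200=13916778 | T(19,16)=367200+16·9996=527136 | T(19,17)=9996+17·153=12597
Read S(19,15) = 13916778, S(19,16) = 527136, S(19,17) = 12597.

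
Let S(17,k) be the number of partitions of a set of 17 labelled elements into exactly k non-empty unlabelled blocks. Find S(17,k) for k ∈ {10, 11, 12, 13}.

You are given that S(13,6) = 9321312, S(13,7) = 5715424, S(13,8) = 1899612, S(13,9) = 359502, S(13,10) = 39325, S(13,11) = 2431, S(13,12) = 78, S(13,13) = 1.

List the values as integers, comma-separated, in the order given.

2758334150, 512060978, 62022324, 4910178

[14] T[14,7]:7*5715424+9321312=49329280 · T[14,8]:8*1899612+5715424=20912320 · T[14,9]:9*359502+1899612=5135130 · T[14,10]:10*39325+359502=752752 · T[14,11]:11*2431+39325=66066 · T[14,12]:12*78+2431=3367 · T[14,13]:13*1+78=91
[15] T[15,8]:8*20912320+49329280=216627840 · T[15,9]:9*5135130+20912320=67128490 · T[15,10]:10*752752+5135130=12662650 · T[15,11]:11*66066+752752=1479478 · T[15,12]:12*3367+66066=106470 · T[15,13]:13*91+3367=4550
[16] T[16,9]:9*67128490+216627840=820784250 · T[16,10]:10*12662650+67128490=193754990 · T[16,11]:11*1479478+12662650=28936908 · T[16,12]:12*106470+1479478=2757118 · T[16,13]:13*4550+106470=165620
[17] T[17,10]:10*193754990+820784250=2758334150 · T[17,11]:11*28936908+193754990=512060978 · T[17,12]:12*2757118+28936908=62022324 · T[17,13]:13*165620+2757118=4910178
Read S(17,10) = 2758334150, S(17,11) = 512060978, S(17,12) = 62022324, S(17,13) = 4910178.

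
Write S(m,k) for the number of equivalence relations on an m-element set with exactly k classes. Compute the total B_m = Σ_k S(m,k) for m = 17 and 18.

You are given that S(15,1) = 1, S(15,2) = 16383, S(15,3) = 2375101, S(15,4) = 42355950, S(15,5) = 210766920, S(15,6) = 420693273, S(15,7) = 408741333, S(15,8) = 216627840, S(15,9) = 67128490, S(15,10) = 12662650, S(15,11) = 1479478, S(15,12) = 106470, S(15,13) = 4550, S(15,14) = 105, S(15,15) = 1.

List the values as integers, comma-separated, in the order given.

82864869804, 682076806159

@16  (16,1):1·1+0→1, (16,2):16383·2+1→32767, (16,3):2375101·3+16383→7141686, (16,4):42355950·4+2375101→171798901, (16,5):210766920·5+42355950→1096190550, (16,6):420693273·6+210766920→2734926558, (16,7):408741333·7+420693273→3281882604, (16,8):216627840·8+408741333→2141764053, (16,9):67128490·9+216627840→820784250, (16,10):12662650·10+67128490→193754990, (16,11):1479478·11+12662650→28936908, (16,12):106470·12+1479478→2757118, (16,13):4550·13+106470→165620, (16,14):105·14+4550→6020, (16,15):1·15+105→120, (16,16):0·16+1→1
@17  (17,1):1·1+0→1, (17,2):32767·2+1→65535, (17,3):7141686·3+32767→21457825, (17,4):171798901·4+7141686→694337290, (17,5):1096190550·5+171798901→5652751651, (17,6):2734926558·6+1096190550→17505749898, (17,7):3281882604·7+2734926558→25708104786, (17,8):2141764053·8+3281882604→20415995028, (17,9):820784250·9+2141764053→9528822303, (17,10):193754990·10+820784250→2758334150, (17,11):28936908·11+193754990→512060978, (17,12):2757118·12+28936908→62022324, (17,13):165620·13+2757118→4910178, (17,14):6020·14+165620→249900, (17,15):120·15+6020→7820, (17,16):1·16+120→136, (17,17):0·17+1→1
@18  (18,1):1·1+0→1, (18,2):65535·2+1→131071, (18,3):21457825·3+65535→64439010, (18,4):694337290·4+21457825→2798806985, (18,5):5652751651·5+694337290→28958095545, (18,6):17505749898·6+5652751651→110687251039, (18,7):25708104786·7+17505749898→197462483400, (18,8):20415995028·8+25708104786→189036065010, (18,9):9528822303·9+20415995028→106175395755, (18,10):2758334150·10+9528822303→37112163803, (18,11):512060978·11+2758334150→8391004908, (18,12):62022324·12+512060978→1256328866, (18,13):4910178·13+62022324→125854638, (18,14):249900·14+4910178→8408778, (18,15):7820·15+249900→367200, (18,16):136·16+7820→9996, (18,17):1·17+136→153, (18,18):0·18+1→1
B_17 = ΣS(17,k) = 1+65535+21457825+694337290+5652751651+17505749898+25708104786+20415995028+9528822303+2758334150+512060978+62022324+4910178+249900+7820+136+1 = 82864869804
B_18 = ΣS(18,k) = 1+131071+64439010+2798806985+28958095545+110687251039+197462483400+189036065010+106175395755+37112163803+8391004908+1256328866+125854638+8408778+367200+9996+153+1 = 682076806159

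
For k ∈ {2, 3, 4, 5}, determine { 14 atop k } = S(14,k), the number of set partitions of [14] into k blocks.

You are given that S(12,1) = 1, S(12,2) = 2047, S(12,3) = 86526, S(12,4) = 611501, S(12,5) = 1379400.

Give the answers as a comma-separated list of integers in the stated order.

@13  (13,1):1·1+0→1, (13,2):2047·2+1→4095, (13,3):86526·3+2047→261625, (13,4):611501·4+86526→2532530, (13,5):1379400·5+611501→7508501
@14  (14,2):4095·2+1→8191, (14,3):261625·3+4095→788970, (14,4):2532530·4+261625→10391745, (14,5):7508501·5+2532530→40075035
Read S(14,2) = 8191, S(14,3) = 788970, S(14,4) = 10391745, S(14,5) = 40075035.

8191, 788970, 10391745, 40075035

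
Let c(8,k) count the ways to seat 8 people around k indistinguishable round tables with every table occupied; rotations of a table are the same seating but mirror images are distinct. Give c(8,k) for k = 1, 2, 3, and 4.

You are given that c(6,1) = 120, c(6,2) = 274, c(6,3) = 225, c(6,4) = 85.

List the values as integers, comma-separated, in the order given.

5040, 13068, 13132, 6769

@7  (7,1):120·6+0→720, (7,2):274·6+120→1764, (7,3):225·6+274→1624, (7,4):85·6+225→735
@8  (8,1):720·7+0→5040, (8,2):1764·7+720→13068, (8,3):1624·7+1764→13132, (8,4):735·7+1624→6769
Read c(8,1) = 5040, c(8,2) = 13068, c(8,3) = 13132, c(8,4) = 6769.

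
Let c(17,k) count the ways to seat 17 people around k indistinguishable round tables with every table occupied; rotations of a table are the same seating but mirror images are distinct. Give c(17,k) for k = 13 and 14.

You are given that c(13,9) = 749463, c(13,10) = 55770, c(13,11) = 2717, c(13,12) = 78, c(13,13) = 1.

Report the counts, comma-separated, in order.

[14] T[14,10]:13*55770+749463=1474473 · T[14,11]:13*2717+55770=91091 · T[14,12]:13*78+2717=3731 · T[14,13]:13*1+78=91 · T[14,14]:13*0+1=1
[15] T[15,11]:14*91091+1474473=2749747 · T[15,12]:14*3731+91091=143325 · T[15,13]:14*91+3731=5005 · T[15,14]:14*1+91=105
[16] T[16,12]:15*143325+2749747=4899622 · T[16,13]:15*5005+143325=218400 · T[16,14]:15*105+5005=6580
[17] T[17,13]:16*218400+4899622=8394022 · T[17,14]:16*6580+218400=323680
Read c(17,13) = 8394022, c(17,14) = 323680.

8394022, 323680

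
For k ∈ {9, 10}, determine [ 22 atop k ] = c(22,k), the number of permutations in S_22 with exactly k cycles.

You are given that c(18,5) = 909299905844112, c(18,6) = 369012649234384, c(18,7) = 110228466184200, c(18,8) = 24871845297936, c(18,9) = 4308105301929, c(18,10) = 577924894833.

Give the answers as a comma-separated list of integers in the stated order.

1634980697246583456, 276019109275035346

i=19: T(19,6)=909299905844112+18·369012649234384=7551527592063024 | T(19,7)=369012649234384+18·110228466184200=2353125040549984 | T(19,8)=110228466184200+18·24871845297936=557921681547048 | T(19,9)=24871845297936+18·4308105301929=102417740732658 | T(19,10)=4308105301929+18·577924894833=14710753408923
i=20: T(20,7)=7551527592063024+19·2353125040549984=52260903362512720 | T(20,8)=2353125040549984+19·557921681547048=12953636989943896 | T(20,9)=557921681547048+19·102417740732658=2503858755467550 | T(20,10)=102417740732658+19·14710753408923=381922055502195
i=21: T(21,8)=52260903362512720+20·12953636989943896=311333643161390640 | T(21,9)=12953636989943896+20·2503858755467550=63030812099294896 | T(21,10)=2503858755467550+20·381922055502195=10142299865511450
i=22: T(22,9)=311333643161390640+21·63030812099294896=1634980697246583456 | T(22,10)=63030812099294896+21·10142299865511450=276019109275035346
Read c(22,9) = 1634980697246583456, c(22,10) = 276019109275035346.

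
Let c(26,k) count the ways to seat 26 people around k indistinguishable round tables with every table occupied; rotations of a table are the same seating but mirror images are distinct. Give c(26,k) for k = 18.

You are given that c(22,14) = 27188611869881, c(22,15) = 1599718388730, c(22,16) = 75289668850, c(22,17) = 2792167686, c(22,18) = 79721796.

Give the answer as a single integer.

595667304367135

r23: T_23,15=22×1599718388730+27188611869881=62382416421941; T_23,16=22×75289668850+1599718388730=3256091103430; T_23,17=22×2792167686+75289668850=136717357942; T_23,18=22×79721796+2792167686=4546047198
r24: T_24,16=23×3256091103430+62382416421941=137272511800831; T_24,17=23×136717357942+3256091103430=6400590336096; T_24,18=23×4546047198+136717357942=241276443496
r25: T_25,17=24×6400590336096+137272511800831=290886679867135; T_25,18=24×241276443496+6400590336096=12191224980000
r26: T_26,18=25×12191224980000+290886679867135=595667304367135
Read c(26,18) = 595667304367135.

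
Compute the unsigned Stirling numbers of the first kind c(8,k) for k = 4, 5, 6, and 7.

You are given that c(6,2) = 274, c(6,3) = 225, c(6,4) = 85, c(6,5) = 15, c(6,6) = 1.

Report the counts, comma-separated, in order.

6769, 1960, 322, 28

i=7: T(7,3)=274+6·225=1624 | T(7,4)=225+6·85=735 | T(7,5)=85+6·15=175 | T(7,6)=15+6·1=21 | T(7,7)=1+6·0=1
i=8: T(8,4)=1624+7·735=6769 | T(8,5)=735+7·175=1960 | T(8,6)=175+7·21=322 | T(8,7)=21+7·1=28
Read c(8,4) = 6769, c(8,5) = 1960, c(8,6) = 322, c(8,7) = 28.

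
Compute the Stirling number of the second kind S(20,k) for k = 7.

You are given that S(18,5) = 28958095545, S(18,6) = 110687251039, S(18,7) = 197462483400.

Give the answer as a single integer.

i=19: T(19,6)=28958095545+6·110687251039=693081601779 | T(19,7)=110687251039+7·197462483400=1492924634839
i=20: T(20,7)=693081601779+7·1492924634839=11143554045652
Read S(20,7) = 11143554045652.

11143554045652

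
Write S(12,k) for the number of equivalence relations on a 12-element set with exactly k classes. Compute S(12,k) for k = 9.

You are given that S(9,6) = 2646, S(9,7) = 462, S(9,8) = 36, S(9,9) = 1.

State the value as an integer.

@10  (10,7):462·7+2646→5880, (10,8):36·8+462→750, (10,9):1·9+36→45
@11  (11,8):750·8+5880→11880, (11,9):45·9+750→1155
@12  (12,9):1155·9+11880→22275
Read S(12,9) = 22275.

22275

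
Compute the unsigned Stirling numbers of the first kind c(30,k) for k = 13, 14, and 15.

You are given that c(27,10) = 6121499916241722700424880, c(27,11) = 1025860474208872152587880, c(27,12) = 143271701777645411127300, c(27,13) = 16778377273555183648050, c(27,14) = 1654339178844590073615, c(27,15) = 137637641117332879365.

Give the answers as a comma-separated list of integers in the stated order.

796974693974455191377937300, 88776380550648116217781890, 8459574446076318147830625

row 28: T[28][11]=27·1025860474208872152587880+6121499916241722700424880=33819732719881270820297640  T[28][12]=27·143271701777645411127300+1025860474208872152587880=4894196422205298253024980  T[28][13]=27·16778377273555183648050+143271701777645411127300=596287888163635369624650  T[28][14]=27·1654339178844590073615+16778377273555183648050=61445535102359115635655  T[28][15]=27·137637641117332879365+1654339178844590073615=5370555489012577816470
row 29: T[29][12]=28·4894196422205298253024980+33819732719881270820297640=170857232541629621904997080  T[29][13]=28·596287888163635369624650+4894196422205298253024980=21590257290787088602515180  T[29][14]=28·61445535102359115635655+596287888163635369624650=2316762871029690607422990  T[29][15]=28·5370555489012577816470+61445535102359115635655=211821088794711294496815
row 30: T[30][13]=29·21590257290787088602515180+170857232541629621904997080=796974693974455191377937300  T[30][14]=29·2316762871029690607422990+21590257290787088602515180=88776380550648116217781890  T[30][15]=29·211821088794711294496815+2316762871029690607422990=8459574446076318147830625
Read c(30,13) = 796974693974455191377937300, c(30,14) = 88776380550648116217781890, c(30,15) = 8459574446076318147830625.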